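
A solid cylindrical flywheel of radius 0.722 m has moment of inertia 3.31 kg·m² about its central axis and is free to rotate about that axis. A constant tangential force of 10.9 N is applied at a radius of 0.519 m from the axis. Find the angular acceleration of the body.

α ≈ 1.71 rad/s²

τ = F·r = (10.9)(0.519) = 5.657 N·m.
Newton's second law for rotation, τ = Iα, gives α = τ/I = 5.657/3.310 = 1.709 rad/s².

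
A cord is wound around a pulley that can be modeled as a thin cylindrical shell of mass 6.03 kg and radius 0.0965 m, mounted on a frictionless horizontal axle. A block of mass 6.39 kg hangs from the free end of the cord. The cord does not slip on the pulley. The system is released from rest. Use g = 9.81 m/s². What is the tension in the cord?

I = MR² = (6.03)(0.0965)² = 0.05615 kg·m².
Block: mg − T = ma. Pulley: TR = Iα. No-slip: a = αR, so T = (I/R²)a = 6.030·a.
Then mg = (m + 6.030)a, so a = (6.39)(9.81)/(6.39 + 6.030) = 5.047 m/s².
T = 6.030·a = 30.43 N.

T ≈ 30.4 N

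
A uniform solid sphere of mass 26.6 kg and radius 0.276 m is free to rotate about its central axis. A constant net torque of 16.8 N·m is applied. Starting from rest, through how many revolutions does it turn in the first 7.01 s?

I = (2/5)MR² = (2/5)(26.6)(0.276)² = 0.8105 kg·m².
α = τ/I = 16.8/0.8105 = 20.73 rad/s².
θ = ½αt² = ½(20.73)(7.01)² = 509.3 rad.
Revolutions = θ/(2π) = 81.05.

≈ 81.1 revolutions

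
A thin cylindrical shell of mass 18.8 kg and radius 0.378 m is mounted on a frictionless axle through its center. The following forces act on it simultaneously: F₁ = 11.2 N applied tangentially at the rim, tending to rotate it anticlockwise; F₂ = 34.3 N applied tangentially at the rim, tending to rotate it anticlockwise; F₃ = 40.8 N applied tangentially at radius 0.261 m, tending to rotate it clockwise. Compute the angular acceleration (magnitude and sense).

I = MR² = (18.8)(0.378)² = 2.686 kg·m².
Taking anticlockwise as positive: τ₁ = +(11.2)(0.378) = +4.234 N·m; τ₂ = +(34.3)(0.378) = +12.97 N·m; τ₃ = −(40.8)(0.261) = −10.65 N·m.
Net torque τ = 6.550 N·m.
α = τ/I = 6.550/2.686 = 2.438 rad/s².

α ≈ 2.44 rad/s², anticlockwise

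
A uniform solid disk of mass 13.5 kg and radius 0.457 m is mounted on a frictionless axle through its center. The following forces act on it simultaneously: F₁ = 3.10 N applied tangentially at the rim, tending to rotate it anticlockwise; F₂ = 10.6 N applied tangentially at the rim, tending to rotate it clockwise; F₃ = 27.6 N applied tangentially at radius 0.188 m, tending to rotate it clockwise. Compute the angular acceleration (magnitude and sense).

I = ½MR² = (1/2)(13.5)(0.457)² = 1.410 kg·m².
Taking anticlockwise as positive: τ₁ = +(3.10)(0.457) = +1.417 N·m; τ₂ = −(10.6)(0.457) = −4.844 N·m; τ₃ = −(27.6)(0.188) = −5.189 N·m.
Net torque τ = -8.616 N·m.
α = τ/I = -8.616/1.410 = -6.112 rad/s².

α ≈ 6.11 rad/s², clockwise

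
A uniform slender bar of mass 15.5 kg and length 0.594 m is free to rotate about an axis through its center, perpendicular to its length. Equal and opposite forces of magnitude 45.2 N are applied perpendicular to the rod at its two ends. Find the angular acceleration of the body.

I = (1/12)ML² = (1/12)(15.5)(0.594)² = 0.4557 kg·m².
The couple gives τ = F·(L/2) + F·(L/2) = F L = (45.2)(0.594) = 26.85 N·m.
From τ = Iα: α = 26.85/0.4557 = 58.91 rad/s².

α ≈ 58.9 rad/s²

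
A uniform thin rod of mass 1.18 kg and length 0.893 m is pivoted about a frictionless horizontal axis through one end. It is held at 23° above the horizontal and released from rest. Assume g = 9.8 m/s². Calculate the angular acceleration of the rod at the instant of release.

About the pivot, I = (1/3)ML² = (1/3)(1.18)(0.893)² = 0.3137 kg·m².
The weight acts at the center, a distance L/2 = 0.4465 m from the pivot; τ = Mg(L/2) cos 23° = 4.753 N·m.
α = τ/I = 4.753/0.3137 = 15.15 rad/s².
(Equivalently α = (3g/(2L)) cos 23° = 15.15 rad/s².)

α ≈ 15.2 rad/s²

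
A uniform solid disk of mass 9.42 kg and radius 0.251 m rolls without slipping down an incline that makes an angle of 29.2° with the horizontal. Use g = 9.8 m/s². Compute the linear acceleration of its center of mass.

Translation along the incline: Mg sinθ − f = Ma.
Rotation about the center: fR = Iα with I = ½MR². No-slip gives a = αR, so f = (I/R²)a = (1/2)M a.
Substituting: Mg sinθ = (1 + 0.5000)Ma, so a = g sinθ/(1 + 0.5000) = (9.8) sin 29.2° / 1.500 = 3.187 m/s².

a ≈ 3.19 m/s²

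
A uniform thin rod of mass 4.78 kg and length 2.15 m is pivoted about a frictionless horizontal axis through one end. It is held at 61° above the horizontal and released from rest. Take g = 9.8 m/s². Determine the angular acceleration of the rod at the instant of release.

About the pivot, I = (1/3)ML² = (1/3)(4.78)(2.15)² = 7.365 kg·m².
The weight acts at the center, a distance L/2 = 1.075 m from the pivot; τ = Mg(L/2) cos 61° = 24.41 N·m.
α = τ/I = 24.41/7.365 = 3.315 rad/s².

α ≈ 3.31 rad/s²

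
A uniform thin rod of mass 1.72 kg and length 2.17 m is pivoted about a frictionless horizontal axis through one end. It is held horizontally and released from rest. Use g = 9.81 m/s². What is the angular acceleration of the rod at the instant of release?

About the pivot, I = (1/3)ML² = (1/3)(1.72)(2.17)² = 2.700 kg·m².
The weight acts at the center, a distance L/2 = 1.085 m from the pivot; τ = Mg(L/2) = 18.31 N·m.
α = τ/I = 18.31/2.700 = 6.781 rad/s².

α ≈ 6.78 rad/s²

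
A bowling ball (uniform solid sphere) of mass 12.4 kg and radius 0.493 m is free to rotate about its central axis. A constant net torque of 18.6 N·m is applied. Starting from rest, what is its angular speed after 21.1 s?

I = (2/5)MR² = (2/5)(12.4)(0.493)² = 1.206 kg·m².
α = τ/I = 18.6/1.206 = 15.43 rad/s².
ω = ω₀ + αt = 0 + (15.43)(21.1) = 325.6 rad/s.

ω ≈ 326 rad/s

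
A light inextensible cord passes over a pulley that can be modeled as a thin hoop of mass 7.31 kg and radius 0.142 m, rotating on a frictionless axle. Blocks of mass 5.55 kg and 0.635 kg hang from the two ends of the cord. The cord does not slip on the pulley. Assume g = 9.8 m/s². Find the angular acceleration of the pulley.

α ≈ 25.1 rad/s²

I = MR² = (7.31)(0.142)² = 0.1474 kg·m².
Heavier block: m₁g − T₁ = m₁a. Lighter block: T₂ − m₂g = m₂a.
Pulley: (T₁ − T₂)R = Iα = I(a/R), so T₁ − T₂ = (I/R²)a = 1·M_p a = 7.310·a.
Adding the three: (m₁ − m₂)g = (m₁ + m₂ + 7.310)a, so a = (5.55 − 0.635)(9.8)/(5.55 + 0.635 + 7.310) = 3.569 m/s².
α = a/R = 3.569/0.142 = 25.14 rad/s².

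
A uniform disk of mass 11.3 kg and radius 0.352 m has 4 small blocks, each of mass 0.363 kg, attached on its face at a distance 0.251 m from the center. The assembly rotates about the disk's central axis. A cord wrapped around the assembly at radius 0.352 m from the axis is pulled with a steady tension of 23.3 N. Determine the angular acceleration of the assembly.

I_disk = ½MR² = ½(11.3)(0.352)² = 0.7001 kg·m².
I_blocks = 4·m·r² = 4(0.363)(0.251)² = 0.09148 kg·m².
Total I = 0.7915 kg·m².
τ = F r = (23.3)(0.352) = 8.202 N·m.
α = τ/I = 8.202/0.7915 = 10.36 rad/s².

α ≈ 10.4 rad/s²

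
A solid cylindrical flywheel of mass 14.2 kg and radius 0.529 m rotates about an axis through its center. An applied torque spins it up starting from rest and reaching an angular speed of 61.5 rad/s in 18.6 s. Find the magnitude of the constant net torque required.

I = ½MR² = (1/2)(14.2)(0.529)² = 1.987 kg·m².
α = Δω/Δt = (61.5 − 0)/18.6 = 3.306 rad/s².
τ = Iα = (1.987)(3.306) = 6.569 N·m.

τ ≈ 6.57 N·m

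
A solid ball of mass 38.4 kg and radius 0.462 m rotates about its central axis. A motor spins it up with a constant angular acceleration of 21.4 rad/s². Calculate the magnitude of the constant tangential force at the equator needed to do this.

I = (2/5)MR² = (2/5)(38.4)(0.462)² = 3.278 kg·m².
The required torque is τ = Iα = (3.278)(21.40) = 70.16 N·m.
A tangential force at the equator gives τ = FR, so F = τ/R = 70.16/0.462 = 151.9 N.

F ≈ 152 N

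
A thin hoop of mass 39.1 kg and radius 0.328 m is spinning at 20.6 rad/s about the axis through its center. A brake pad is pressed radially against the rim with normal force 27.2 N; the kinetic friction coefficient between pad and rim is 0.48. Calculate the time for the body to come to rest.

I = MR² = (39.1)(0.328)² = 4.207 kg·m².
Friction force f = μN = (0.48)(27.2) = 13.06 N at the rim; torque magnitude τ = fR = 4.282 N·m, opposing ω.
|α| = τ/I = 4.282/4.207 = 1.018 rad/s² (deceleration).
0 = ω₀ − |α|t ⇒ t = ω₀/|α| = 20.6/1.018 = 20.24 s.

t ≈ 20.2 s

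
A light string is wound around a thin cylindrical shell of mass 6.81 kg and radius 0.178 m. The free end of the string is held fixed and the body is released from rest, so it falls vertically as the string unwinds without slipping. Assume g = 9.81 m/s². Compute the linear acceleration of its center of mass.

a ≈ 4.91 m/s²

Translation: Mg − T = Ma. Rotation about the center: TR = Iα with I = MR².
With a = αR: T = (I/R²)a = M a, so Mg = (1 + 1.000)Ma.
a = g/(1 + 1.000) = 9.81/2.000 = 4.905 m/s².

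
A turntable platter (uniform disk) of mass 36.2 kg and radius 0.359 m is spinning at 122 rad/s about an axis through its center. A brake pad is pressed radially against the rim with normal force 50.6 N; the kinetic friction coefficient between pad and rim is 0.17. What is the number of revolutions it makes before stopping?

≈ 895 revolutions

I = ½MR² = (1/2)(36.2)(0.359)² = 2.333 kg·m².
Friction force f = μN = (0.17)(50.6) = 8.602 N at the rim; torque magnitude τ = fR = 3.088 N·m, opposing ω.
|α| = τ/I = 3.088/2.333 = 1.324 rad/s² (deceleration).
ω² = ω₀² − 2|α|θ with ω = 0 ⇒ θ = ω₀²/(2|α|) = 5622 rad = 894.7 rev.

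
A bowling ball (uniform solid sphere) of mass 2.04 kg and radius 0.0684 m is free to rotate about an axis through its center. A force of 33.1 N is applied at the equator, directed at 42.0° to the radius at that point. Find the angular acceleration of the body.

α ≈ 397 rad/s²

I = (2/5)MR² = (2/5)(2.04)(0.0684)² = 0.003818 kg·m².
Only the tangential component produces torque: τ = F R sinθ = (33.1)(0.0684) sin 42.0° = 1.515 N·m.
From τ = Iα: α = 1.515/0.003818 = 396.8 rad/s².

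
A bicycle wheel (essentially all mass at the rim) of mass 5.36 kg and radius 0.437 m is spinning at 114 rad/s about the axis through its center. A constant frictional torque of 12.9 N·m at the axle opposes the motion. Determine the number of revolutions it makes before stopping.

I = MR² = (5.36)(0.437)² = 1.024 kg·m².
The net torque has magnitude 12.9 N·m, opposing ω.
|α| = τ/I = 12.90/1.024 = 12.60 rad/s² (deceleration).
ω² = ω₀² − 2|α|θ with ω = 0 ⇒ θ = ω₀²/(2|α|) = 515.6 rad = 82.06 rev.

≈ 82.1 revolutions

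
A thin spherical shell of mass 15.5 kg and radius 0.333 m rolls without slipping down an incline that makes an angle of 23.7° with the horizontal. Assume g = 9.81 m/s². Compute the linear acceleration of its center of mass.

a ≈ 2.37 m/s²

Translation along the incline: Mg sinθ − f = Ma.
Rotation about the center: fR = Iα with I = (2/3)MR². No-slip gives a = αR, so f = (I/R²)a = (2/3)M a.
Substituting: Mg sinθ = (1 + 0.6667)Ma, so a = g sinθ/(1 + 0.6667) = (9.81) sin 23.7° / 1.667 = 2.366 m/s².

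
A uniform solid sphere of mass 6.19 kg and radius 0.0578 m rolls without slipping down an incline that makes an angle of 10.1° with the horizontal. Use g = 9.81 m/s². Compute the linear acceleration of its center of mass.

Translation along the incline: Mg sinθ − f = Ma.
Rotation about the center: fR = Iα with I = (2/5)MR². No-slip gives a = αR, so f = (I/R²)a = (2/5)M a.
Substituting: Mg sinθ = (1 + 0.4000)Ma, so a = g sinθ/(1 + 0.4000) = (9.81) sin 10.1° / 1.400 = 1.229 m/s².

a ≈ 1.23 m/s²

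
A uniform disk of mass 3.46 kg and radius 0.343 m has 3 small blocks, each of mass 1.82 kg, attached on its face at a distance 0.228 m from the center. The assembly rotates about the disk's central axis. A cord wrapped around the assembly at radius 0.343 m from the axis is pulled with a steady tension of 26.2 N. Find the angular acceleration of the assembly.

I_disk = ½MR² = ½(3.46)(0.343)² = 0.2035 kg·m².
I_blocks = 3·m·r² = 3(1.82)(0.228)² = 0.2838 kg·m².
Total I = 0.4874 kg·m².
τ = F r = (26.2)(0.343) = 8.987 N·m.
α = τ/I = 8.987/0.4874 = 18.44 rad/s².

α ≈ 18.4 rad/s²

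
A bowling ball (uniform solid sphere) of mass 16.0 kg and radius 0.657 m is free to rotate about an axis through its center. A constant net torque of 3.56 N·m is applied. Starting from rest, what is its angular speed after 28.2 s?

I = (2/5)MR² = (2/5)(16.0)(0.657)² = 2.763 kg·m².
α = τ/I = 3.56/2.763 = 1.289 rad/s².
ω = ω₀ + αt = 0 + (1.289)(28.2) = 36.34 rad/s.

ω ≈ 36.3 rad/s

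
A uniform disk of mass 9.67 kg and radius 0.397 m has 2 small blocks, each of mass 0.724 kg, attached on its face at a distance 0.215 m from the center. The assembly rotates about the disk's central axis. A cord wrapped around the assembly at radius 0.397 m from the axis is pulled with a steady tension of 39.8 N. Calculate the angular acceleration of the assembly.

α ≈ 19.1 rad/s²

I_disk = ½MR² = ½(9.67)(0.397)² = 0.7620 kg·m².
I_blocks = 2·m·r² = 2(0.724)(0.215)² = 0.06693 kg·m².
Total I = 0.8290 kg·m².
τ = F r = (39.8)(0.397) = 15.80 N·m.
α = τ/I = 15.80/0.8290 = 19.06 rad/s².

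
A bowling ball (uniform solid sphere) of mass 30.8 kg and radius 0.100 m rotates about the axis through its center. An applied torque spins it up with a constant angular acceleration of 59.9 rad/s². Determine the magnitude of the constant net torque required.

τ ≈ 7.38 N·m

I = (2/5)MR² = (2/5)(30.8)(0.100)² = 0.1232 kg·m².
τ = Iα = (0.1232)(59.90) = 7.380 N·m.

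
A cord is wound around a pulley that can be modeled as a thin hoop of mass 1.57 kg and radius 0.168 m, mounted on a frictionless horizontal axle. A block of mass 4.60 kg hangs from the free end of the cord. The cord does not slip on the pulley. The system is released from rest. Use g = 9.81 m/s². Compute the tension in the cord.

T ≈ 11.5 N

I = MR² = (1.57)(0.168)² = 0.04431 kg·m².
Block: mg − T = ma. Pulley: TR = Iα. No-slip: a = αR, so T = (I/R²)a = 1.570·a.
Then mg = (m + 1.570)a, so a = (4.60)(9.81)/(4.60 + 1.570) = 7.314 m/s².
T = 1.570·a = 11.48 N.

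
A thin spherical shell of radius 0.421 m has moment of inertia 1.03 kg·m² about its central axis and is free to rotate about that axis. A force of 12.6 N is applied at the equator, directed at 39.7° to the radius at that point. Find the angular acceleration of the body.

Only the tangential component produces torque: τ = F R sinθ = (12.6)(0.421) sin 39.7° = 3.388 N·m.
Newton's second law for rotation, τ = Iα, gives α = τ/I = 3.388/1.030 = 3.290 rad/s².

α ≈ 3.29 rad/s²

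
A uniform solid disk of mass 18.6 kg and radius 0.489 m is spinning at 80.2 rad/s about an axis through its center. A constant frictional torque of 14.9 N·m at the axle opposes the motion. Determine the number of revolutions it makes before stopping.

I = ½MR² = (1/2)(18.6)(0.489)² = 2.224 kg·m².
The net torque has magnitude 14.9 N·m, opposing ω.
|α| = τ/I = 14.90/2.224 = 6.700 rad/s² (deceleration).
ω² = ω₀² − 2|α|θ with ω = 0 ⇒ θ = ω₀²/(2|α|) = 480.0 rad = 76.39 rev.

≈ 76.4 revolutions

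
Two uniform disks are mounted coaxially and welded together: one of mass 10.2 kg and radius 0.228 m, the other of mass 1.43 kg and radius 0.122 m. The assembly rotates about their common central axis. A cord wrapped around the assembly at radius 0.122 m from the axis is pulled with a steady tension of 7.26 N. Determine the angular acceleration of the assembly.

I = ½M₁R₁² + ½M₂R₂² = ½(10.2)(0.228)² + ½(1.43)(0.122)² = 0.2758 kg·m².
τ = F r = (7.26)(0.122) = 0.8857 N·m.
α = τ/I = 0.8857/0.2758 = 3.212 rad/s².

α ≈ 3.21 rad/s²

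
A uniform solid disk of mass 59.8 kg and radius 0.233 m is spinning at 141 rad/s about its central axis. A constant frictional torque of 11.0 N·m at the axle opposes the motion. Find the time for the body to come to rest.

I = ½MR² = (1/2)(59.8)(0.233)² = 1.623 kg·m².
The net torque has magnitude 11.0 N·m, opposing ω.
|α| = τ/I = 11.00/1.623 = 6.777 rad/s² (deceleration).
0 = ω₀ − |α|t ⇒ t = ω₀/|α| = 141/6.777 = 20.81 s.

t ≈ 20.8 s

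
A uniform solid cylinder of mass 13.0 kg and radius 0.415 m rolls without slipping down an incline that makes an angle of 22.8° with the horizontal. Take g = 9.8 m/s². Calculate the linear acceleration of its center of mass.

Translation along the incline: Mg sinθ − f = Ma.
Rotation about the center: fR = Iα with I = ½MR². No-slip gives a = αR, so f = (I/R²)a = (1/2)M a.
Substituting: Mg sinθ = (1 + 0.5000)Ma, so a = g sinθ/(1 + 0.5000) = (9.8) sin 22.8° / 1.500 = 2.532 m/s².

a ≈ 2.53 m/s²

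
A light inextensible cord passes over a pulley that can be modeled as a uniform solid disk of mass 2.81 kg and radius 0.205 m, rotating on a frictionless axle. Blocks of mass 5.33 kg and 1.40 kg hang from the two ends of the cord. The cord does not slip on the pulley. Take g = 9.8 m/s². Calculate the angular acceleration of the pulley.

α ≈ 23.1 rad/s²

I = ½MR² = (1/2)(2.81)(0.205)² = 0.05905 kg·m².
Heavier block: m₁g − T₁ = m₁a. Lighter block: T₂ − m₂g = m₂a.
Pulley: (T₁ − T₂)R = Iα = I(a/R), so T₁ − T₂ = (I/R²)a = (1/2)M_p a = 1.405·a.
Adding the three: (m₁ − m₂)g = (m₁ + m₂ + 1.405)a, so a = (5.33 − 1.40)(9.8)/(5.33 + 1.40 + 1.405) = 4.734 m/s².
α = a/R = 4.734/0.205 = 23.09 rad/s².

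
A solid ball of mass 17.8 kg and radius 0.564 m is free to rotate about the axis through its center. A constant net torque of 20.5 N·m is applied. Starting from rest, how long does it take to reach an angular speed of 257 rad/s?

t ≈ 28.4 s

I = (2/5)MR² = (2/5)(17.8)(0.564)² = 2.265 kg·m².
α = τ/I = 20.5/2.265 = 9.051 rad/s².
ω = αt ⇒ t = ω/α = 257/9.051 = 28.39 s.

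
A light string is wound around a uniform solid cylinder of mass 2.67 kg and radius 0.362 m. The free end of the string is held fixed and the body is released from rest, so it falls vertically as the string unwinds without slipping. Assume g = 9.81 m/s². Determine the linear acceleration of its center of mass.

a ≈ 6.54 m/s²

Translation: Mg − T = Ma. Rotation about the center: TR = Iα with I = ½MR².
With a = αR: T = (I/R²)a = (1/2)M a, so Mg = (1 + 0.5000)Ma.
a = g/(1 + 0.5000) = 9.81/1.500 = 6.540 m/s².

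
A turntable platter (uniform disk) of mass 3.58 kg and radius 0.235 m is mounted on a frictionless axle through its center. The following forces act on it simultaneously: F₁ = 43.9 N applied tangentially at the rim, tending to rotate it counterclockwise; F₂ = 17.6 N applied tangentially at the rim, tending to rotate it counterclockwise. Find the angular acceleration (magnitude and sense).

I = ½MR² = (1/2)(3.58)(0.235)² = 0.09885 kg·m².
Taking counterclockwise as positive: τ₁ = +(43.9)(0.235) = +10.32 N·m; τ₂ = +(17.6)(0.235) = +4.136 N·m.
Net torque τ = 14.45 N·m.
α = τ/I = 14.45/0.09885 = 146.2 rad/s².

α ≈ 146 rad/s², counterclockwise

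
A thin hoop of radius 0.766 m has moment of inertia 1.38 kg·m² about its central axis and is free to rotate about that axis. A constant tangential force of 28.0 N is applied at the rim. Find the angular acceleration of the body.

α ≈ 15.5 rad/s²

τ = F R = (28.0)(0.766) = 21.45 N·m.
Newton's second law for rotation, τ = Iα, gives α = τ/I = 21.45/1.380 = 15.54 rad/s².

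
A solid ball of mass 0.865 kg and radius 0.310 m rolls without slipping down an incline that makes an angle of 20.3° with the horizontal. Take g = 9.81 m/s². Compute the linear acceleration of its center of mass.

a ≈ 2.43 m/s²

Translation along the incline: Mg sinθ − f = Ma.
Rotation about the center: fR = Iα with I = (2/5)MR². No-slip gives a = αR, so f = (I/R²)a = (2/5)M a.
Substituting: Mg sinθ = (1 + 0.4000)Ma, so a = g sinθ/(1 + 0.4000) = (9.81) sin 20.3° / 1.400 = 2.431 m/s².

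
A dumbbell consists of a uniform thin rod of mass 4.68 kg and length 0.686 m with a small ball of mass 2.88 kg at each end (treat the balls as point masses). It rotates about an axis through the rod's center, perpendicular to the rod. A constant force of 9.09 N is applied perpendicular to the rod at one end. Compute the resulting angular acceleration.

I_rod = (1/12)ML² = (1/12)(4.68)(0.686)² = 0.1835 kg·m².
I_balls = 2·m·(L/2)² = 2(2.88)(0.3430)² = 0.6777 kg·m².
Total I = 0.8612 kg·m².
τ = F·(L/2) = (9.09)(0.343) = 3.118 N·m.
α = τ/I = 3.118/0.8612 = 3.620 rad/s².

α ≈ 3.62 rad/s²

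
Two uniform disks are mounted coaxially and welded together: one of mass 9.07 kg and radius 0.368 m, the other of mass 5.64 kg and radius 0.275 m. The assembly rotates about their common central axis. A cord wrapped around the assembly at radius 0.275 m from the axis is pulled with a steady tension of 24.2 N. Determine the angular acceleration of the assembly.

α ≈ 8.04 rad/s²

I = ½M₁R₁² + ½M₂R₂² = ½(9.07)(0.368)² + ½(5.64)(0.275)² = 0.8274 kg·m².
τ = F r = (24.2)(0.275) = 6.655 N·m.
α = τ/I = 6.655/0.8274 = 8.043 rad/s².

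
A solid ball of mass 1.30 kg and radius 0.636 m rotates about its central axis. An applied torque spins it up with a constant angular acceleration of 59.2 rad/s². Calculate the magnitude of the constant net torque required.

τ ≈ 12.5 N·m

I = (2/5)MR² = (2/5)(1.30)(0.636)² = 0.2103 kg·m².
τ = Iα = (0.2103)(59.20) = 12.45 N·m.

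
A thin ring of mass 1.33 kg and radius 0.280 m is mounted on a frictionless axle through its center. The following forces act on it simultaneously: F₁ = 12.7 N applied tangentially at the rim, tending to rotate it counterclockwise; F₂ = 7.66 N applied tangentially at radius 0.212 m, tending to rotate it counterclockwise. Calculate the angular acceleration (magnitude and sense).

I = MR² = (1.33)(0.280)² = 0.1043 kg·m².
Taking counterclockwise as positive: τ₁ = +(12.7)(0.280) = +3.556 N·m; τ₂ = +(7.66)(0.212) = +1.624 N·m.
Net torque τ = 5.180 N·m.
α = τ/I = 5.180/0.1043 = 49.68 rad/s².

α ≈ 49.7 rad/s², counterclockwise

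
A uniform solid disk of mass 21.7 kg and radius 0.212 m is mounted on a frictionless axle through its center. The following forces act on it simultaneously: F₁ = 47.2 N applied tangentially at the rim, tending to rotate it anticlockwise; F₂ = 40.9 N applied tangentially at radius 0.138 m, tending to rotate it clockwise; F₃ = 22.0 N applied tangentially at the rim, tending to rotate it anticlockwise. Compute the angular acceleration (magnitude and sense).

α ≈ 18.5 rad/s², anticlockwise

I = ½MR² = (1/2)(21.7)(0.212)² = 0.4876 kg·m².
Taking anticlockwise as positive: τ₁ = +(47.2)(0.212) = +10.01 N·m; τ₂ = −(40.9)(0.138) = −5.644 N·m; τ₃ = +(22.0)(0.212) = +4.664 N·m.
Net torque τ = 9.026 N·m.
α = τ/I = 9.026/0.4876 = 18.51 rad/s².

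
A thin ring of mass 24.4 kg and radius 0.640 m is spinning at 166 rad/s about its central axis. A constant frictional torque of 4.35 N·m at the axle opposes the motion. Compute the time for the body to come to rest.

t ≈ 381 s

I = MR² = (24.4)(0.640)² = 9.994 kg·m².
The net torque has magnitude 4.35 N·m, opposing ω.
|α| = τ/I = 4.350/9.994 = 0.4353 rad/s² (deceleration).
0 = ω₀ − |α|t ⇒ t = ω₀/|α| = 166/0.4353 = 381.4 s.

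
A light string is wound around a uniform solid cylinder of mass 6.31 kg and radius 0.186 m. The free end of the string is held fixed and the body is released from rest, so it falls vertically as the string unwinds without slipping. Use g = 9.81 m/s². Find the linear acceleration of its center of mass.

a ≈ 6.54 m/s²

Translation: Mg − T = Ma. Rotation about the center: TR = Iα with I = ½MR².
With a = αR: T = (I/R²)a = (1/2)M a, so Mg = (1 + 0.5000)Ma.
a = g/(1 + 0.5000) = 9.81/1.500 = 6.540 m/s².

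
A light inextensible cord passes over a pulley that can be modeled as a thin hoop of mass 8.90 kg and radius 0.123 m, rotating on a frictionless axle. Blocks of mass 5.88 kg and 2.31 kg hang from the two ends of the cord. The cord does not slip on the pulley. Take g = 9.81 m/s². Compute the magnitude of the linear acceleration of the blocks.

a ≈ 2.05 m/s²

I = MR² = (8.90)(0.123)² = 0.1346 kg·m².
Heavier block: m₁g − T₁ = m₁a. Lighter block: T₂ − m₂g = m₂a.
Pulley: (T₁ − T₂)R = Iα = I(a/R), so T₁ − T₂ = (I/R²)a = 1·M_p a = 8.900·a.
Adding the three: (m₁ − m₂)g = (m₁ + m₂ + 8.900)a, so a = (5.88 − 2.31)(9.81)/(5.88 + 2.31 + 8.900) = 2.049 m/s².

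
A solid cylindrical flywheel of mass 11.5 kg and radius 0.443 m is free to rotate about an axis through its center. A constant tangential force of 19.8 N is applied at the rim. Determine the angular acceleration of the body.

α ≈ 7.77 rad/s²

I = ½MR² = (1/2)(11.5)(0.443)² = 1.128 kg·m².
τ = F R = (19.8)(0.443) = 8.771 N·m.
From τ = Iα: α = 8.771/1.128 = 7.773 rad/s².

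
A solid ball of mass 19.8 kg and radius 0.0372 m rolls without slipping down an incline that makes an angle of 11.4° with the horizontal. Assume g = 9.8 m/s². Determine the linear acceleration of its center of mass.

Translation along the incline: Mg sinθ − f = Ma.
Rotation about the center: fR = Iα with I = (2/5)MR². No-slip gives a = αR, so f = (I/R²)a = (2/5)M a.
Substituting: Mg sinθ = (1 + 0.4000)Ma, so a = g sinθ/(1 + 0.4000) = (9.8) sin 11.4° / 1.400 = 1.384 m/s².

a ≈ 1.38 m/s²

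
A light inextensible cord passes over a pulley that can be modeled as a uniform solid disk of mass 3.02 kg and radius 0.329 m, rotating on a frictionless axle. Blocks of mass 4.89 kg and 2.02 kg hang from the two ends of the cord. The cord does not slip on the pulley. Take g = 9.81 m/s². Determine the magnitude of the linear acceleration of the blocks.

I = ½MR² = (1/2)(3.02)(0.329)² = 0.1634 kg·m².
Heavier block: m₁g − T₁ = m₁a. Lighter block: T₂ − m₂g = m₂a.
Pulley: (T₁ − T₂)R = Iα = I(a/R), so T₁ − T₂ = (I/R²)a = (1/2)M_p a = 1.510·a.
Adding the three: (m₁ − m₂)g = (m₁ + m₂ + 1.510)a, so a = (4.89 − 2.02)(9.81)/(4.89 + 2.02 + 1.510) = 3.344 m/s².

a ≈ 3.34 m/s²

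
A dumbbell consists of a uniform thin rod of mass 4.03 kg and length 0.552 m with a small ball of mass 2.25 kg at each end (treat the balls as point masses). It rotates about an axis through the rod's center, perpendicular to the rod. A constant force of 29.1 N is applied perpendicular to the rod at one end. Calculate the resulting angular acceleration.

I_rod = (1/12)ML² = (1/12)(4.03)(0.552)² = 0.1023 kg·m².
I_balls = 2·m·(L/2)² = 2(2.25)(0.2760)² = 0.3428 kg·m².
Total I = 0.4451 kg·m².
τ = F·(L/2) = (29.1)(0.276) = 8.032 N·m.
α = τ/I = 8.032/0.4451 = 18.04 rad/s².

α ≈ 18.0 rad/s²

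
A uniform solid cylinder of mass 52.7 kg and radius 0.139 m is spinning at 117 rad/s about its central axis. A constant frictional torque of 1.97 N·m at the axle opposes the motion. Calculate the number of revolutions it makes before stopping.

≈ 282 revolutions

I = ½MR² = (1/2)(52.7)(0.139)² = 0.5091 kg·m².
The net torque has magnitude 1.97 N·m, opposing ω.
|α| = τ/I = 1.970/0.5091 = 3.870 rad/s² (deceleration).
ω² = ω₀² − 2|α|θ with ω = 0 ⇒ θ = ω₀²/(2|α|) = 1769 rad = 281.5 rev.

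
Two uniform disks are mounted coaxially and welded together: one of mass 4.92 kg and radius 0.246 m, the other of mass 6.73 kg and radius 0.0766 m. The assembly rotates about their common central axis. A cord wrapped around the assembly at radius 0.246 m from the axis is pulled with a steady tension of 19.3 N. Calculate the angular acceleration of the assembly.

α ≈ 28.2 rad/s²

I = ½M₁R₁² + ½M₂R₂² = ½(4.92)(0.246)² + ½(6.73)(0.0766)² = 0.1686 kg·m².
τ = F r = (19.3)(0.246) = 4.748 N·m.
α = τ/I = 4.748/0.1686 = 28.16 rad/s².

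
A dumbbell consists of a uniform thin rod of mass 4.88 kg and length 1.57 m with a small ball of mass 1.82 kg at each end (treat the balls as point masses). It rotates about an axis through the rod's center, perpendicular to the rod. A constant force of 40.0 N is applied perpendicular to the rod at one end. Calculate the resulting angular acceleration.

α ≈ 9.68 rad/s²

I_rod = (1/12)ML² = (1/12)(4.88)(1.57)² = 1.002 kg·m².
I_balls = 2·m·(L/2)² = 2(1.82)(0.7850)² = 2.243 kg·m².
Total I = 3.245 kg·m².
τ = F·(L/2) = (40.0)(0.785) = 31.40 N·m.
α = τ/I = 31.40/3.245 = 9.675 rad/s².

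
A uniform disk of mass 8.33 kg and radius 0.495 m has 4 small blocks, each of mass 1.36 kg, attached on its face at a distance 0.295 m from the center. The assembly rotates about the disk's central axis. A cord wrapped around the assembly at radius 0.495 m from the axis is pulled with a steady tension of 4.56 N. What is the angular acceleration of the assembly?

I_disk = ½MR² = ½(8.33)(0.495)² = 1.021 kg·m².
I_blocks = 4·m·r² = 4(1.36)(0.295)² = 0.4734 kg·m².
Total I = 1.494 kg·m².
τ = F r = (4.56)(0.495) = 2.257 N·m.
α = τ/I = 2.257/1.494 = 1.511 rad/s².

α ≈ 1.51 rad/s²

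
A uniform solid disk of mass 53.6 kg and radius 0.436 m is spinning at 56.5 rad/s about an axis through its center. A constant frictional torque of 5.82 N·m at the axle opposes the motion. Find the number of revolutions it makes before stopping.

≈ 222 revolutions

I = ½MR² = (1/2)(53.6)(0.436)² = 5.095 kg·m².
The net torque has magnitude 5.82 N·m, opposing ω.
|α| = τ/I = 5.820/5.095 = 1.142 rad/s² (deceleration).
ω² = ω₀² − 2|α|θ with ω = 0 ⇒ θ = ω₀²/(2|α|) = 1397 rad = 222.4 rev.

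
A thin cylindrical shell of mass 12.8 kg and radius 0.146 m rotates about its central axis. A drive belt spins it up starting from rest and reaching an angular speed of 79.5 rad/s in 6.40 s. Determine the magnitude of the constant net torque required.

τ ≈ 3.39 N·m

I = MR² = (12.8)(0.146)² = 0.2728 kg·m².
α = Δω/Δt = (79.5 − 0)/6.40 = 12.42 rad/s².
τ = Iα = (0.2728)(12.42) = 3.389 N·m.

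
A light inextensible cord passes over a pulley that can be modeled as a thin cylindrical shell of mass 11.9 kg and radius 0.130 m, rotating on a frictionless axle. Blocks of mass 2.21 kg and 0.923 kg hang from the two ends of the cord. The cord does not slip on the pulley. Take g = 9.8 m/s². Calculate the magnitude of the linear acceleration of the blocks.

a ≈ 0.839 m/s²

I = MR² = (11.9)(0.130)² = 0.2011 kg·m².
Heavier block: m₁g − T₁ = m₁a. Lighter block: T₂ − m₂g = m₂a.
Pulley: (T₁ − T₂)R = Iα = I(a/R), so T₁ − T₂ = (I/R²)a = 1·M_p a = 11.90·a.
Adding the three: (m₁ − m₂)g = (m₁ + m₂ + 11.90)a, so a = (2.21 − 0.923)(9.8)/(2.21 + 0.923 + 11.90) = 0.8390 m/s².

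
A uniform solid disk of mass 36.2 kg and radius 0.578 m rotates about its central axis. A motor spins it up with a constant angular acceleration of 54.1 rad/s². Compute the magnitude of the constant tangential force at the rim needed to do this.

F ≈ 566 N

I = ½MR² = (1/2)(36.2)(0.578)² = 6.047 kg·m².
The required torque is τ = Iα = (6.047)(54.10) = 327.1 N·m.
A tangential force at the rim gives τ = FR, so F = τ/R = 327.1/0.578 = 566.0 N.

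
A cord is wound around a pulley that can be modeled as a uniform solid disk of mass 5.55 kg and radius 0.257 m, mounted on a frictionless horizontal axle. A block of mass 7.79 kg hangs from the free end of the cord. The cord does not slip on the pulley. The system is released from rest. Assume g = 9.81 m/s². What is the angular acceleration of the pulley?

α ≈ 28.1 rad/s²

I = ½MR² = (1/2)(5.55)(0.257)² = 0.1833 kg·m².
Block: mg − T = ma. Pulley: TR = Iα. No-slip: a = αR, so T = (I/R²)a = 2.775·a.
Then mg = (m + 2.775)a, so a = (7.79)(9.81)/(7.79 + 2.775) = 7.233 m/s².
α = a/R = 7.233/0.257 = 28.15 rad/s².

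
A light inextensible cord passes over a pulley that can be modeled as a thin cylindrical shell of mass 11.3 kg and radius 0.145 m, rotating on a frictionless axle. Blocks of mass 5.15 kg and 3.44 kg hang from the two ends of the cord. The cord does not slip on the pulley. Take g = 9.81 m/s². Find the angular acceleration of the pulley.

I = MR² = (11.3)(0.145)² = 0.2376 kg·m².
Heavier block: m₁g − T₁ = m₁a. Lighter block: T₂ − m₂g = m₂a.
Pulley: (T₁ − T₂)R = Iα = I(a/R), so T₁ − T₂ = (I/R²)a = 1·M_p a = 11.30·a.
Adding the three: (m₁ − m₂)g = (m₁ + m₂ + 11.30)a, so a = (5.15 − 3.44)(9.81)/(5.15 + 3.44 + 11.30) = 0.8434 m/s².
α = a/R = 0.8434/0.145 = 5.817 rad/s².

α ≈ 5.82 rad/s²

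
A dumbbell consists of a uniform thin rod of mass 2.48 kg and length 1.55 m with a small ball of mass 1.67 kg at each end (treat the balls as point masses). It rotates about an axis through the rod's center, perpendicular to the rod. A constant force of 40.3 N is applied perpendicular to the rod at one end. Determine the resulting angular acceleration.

I_rod = (1/12)ML² = (1/12)(2.48)(1.55)² = 0.4965 kg·m².
I_balls = 2·m·(L/2)² = 2(1.67)(0.7750)² = 2.006 kg·m².
Total I = 2.503 kg·m².
τ = F·(L/2) = (40.3)(0.775) = 31.23 N·m.
α = τ/I = 31.23/2.503 = 12.48 rad/s².

α ≈ 12.5 rad/s²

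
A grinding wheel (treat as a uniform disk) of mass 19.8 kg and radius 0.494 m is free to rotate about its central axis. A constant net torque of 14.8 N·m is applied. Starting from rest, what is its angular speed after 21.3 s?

ω ≈ 130 rad/s

I = ½MR² = (1/2)(19.8)(0.494)² = 2.416 kg·m².
α = τ/I = 14.8/2.416 = 6.126 rad/s².
ω = ω₀ + αt = 0 + (6.126)(21.3) = 130.5 rad/s.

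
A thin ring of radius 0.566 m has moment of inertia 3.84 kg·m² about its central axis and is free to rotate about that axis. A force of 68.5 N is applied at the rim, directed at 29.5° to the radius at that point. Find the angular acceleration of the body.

Only the tangential component produces torque: τ = F R sinθ = (68.5)(0.566) sin 29.5° = 19.09 N·m.
From τ = Iα: α = 19.09/3.840 = 4.972 rad/s².

α ≈ 4.97 rad/s²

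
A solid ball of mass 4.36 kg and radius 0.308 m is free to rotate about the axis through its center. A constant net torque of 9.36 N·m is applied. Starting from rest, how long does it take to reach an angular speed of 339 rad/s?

I = (2/5)MR² = (2/5)(4.36)(0.308)² = 0.1654 kg·m².
α = τ/I = 9.36/0.1654 = 56.58 rad/s².
ω = αt ⇒ t = ω/α = 339/56.58 = 5.992 s.

t ≈ 5.99 s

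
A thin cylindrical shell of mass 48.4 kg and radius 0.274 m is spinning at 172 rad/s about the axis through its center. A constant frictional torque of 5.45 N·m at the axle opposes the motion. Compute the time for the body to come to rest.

t ≈ 115 s

I = MR² = (48.4)(0.274)² = 3.634 kg·m².
The net torque has magnitude 5.45 N·m, opposing ω.
|α| = τ/I = 5.450/3.634 = 1.500 rad/s² (deceleration).
0 = ω₀ − |α|t ⇒ t = ω₀/|α| = 172/1.500 = 114.7 s.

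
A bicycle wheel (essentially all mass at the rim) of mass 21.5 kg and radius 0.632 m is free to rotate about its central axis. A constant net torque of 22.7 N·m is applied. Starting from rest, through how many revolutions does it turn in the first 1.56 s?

≈ 0.512 revolutions

I = MR² = (21.5)(0.632)² = 8.588 kg·m².
α = τ/I = 22.7/8.588 = 2.643 rad/s².
θ = ½αt² = ½(2.643)(1.56)² = 3.216 rad.
Revolutions = θ/(2π) = 0.5119.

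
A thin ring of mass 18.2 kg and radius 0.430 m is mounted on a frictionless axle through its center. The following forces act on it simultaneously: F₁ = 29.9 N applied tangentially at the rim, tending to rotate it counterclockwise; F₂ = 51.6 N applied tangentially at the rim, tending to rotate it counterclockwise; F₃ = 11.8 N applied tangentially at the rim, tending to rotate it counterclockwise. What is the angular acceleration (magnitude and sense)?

I = MR² = (18.2)(0.430)² = 3.365 kg·m².
Taking counterclockwise as positive: τ₁ = +(29.9)(0.430) = +12.86 N·m; τ₂ = +(51.6)(0.430) = +22.19 N·m; τ₃ = +(11.8)(0.430) = +5.074 N·m.
Net torque τ = 40.12 N·m.
α = τ/I = 40.12/3.365 = 11.92 rad/s².

α ≈ 11.9 rad/s², counterclockwise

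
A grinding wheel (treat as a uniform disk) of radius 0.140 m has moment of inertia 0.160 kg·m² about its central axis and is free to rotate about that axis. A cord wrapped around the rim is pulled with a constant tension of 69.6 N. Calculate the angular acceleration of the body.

τ = F R = (69.6)(0.140) = 9.744 N·m.
From τ = Iα: α = 9.744/0.1600 = 60.90 rad/s².

α ≈ 60.9 rad/s²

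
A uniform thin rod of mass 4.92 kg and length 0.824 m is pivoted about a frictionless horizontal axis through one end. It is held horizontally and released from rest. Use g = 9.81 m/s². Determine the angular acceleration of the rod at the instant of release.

About the pivot, I = (1/3)ML² = (1/3)(4.92)(0.824)² = 1.114 kg·m².
The weight acts at the center, a distance L/2 = 0.4120 m from the pivot; τ = Mg(L/2) = 19.89 N·m.
α = τ/I = 19.89/1.114 = 17.86 rad/s².

α ≈ 17.9 rad/s²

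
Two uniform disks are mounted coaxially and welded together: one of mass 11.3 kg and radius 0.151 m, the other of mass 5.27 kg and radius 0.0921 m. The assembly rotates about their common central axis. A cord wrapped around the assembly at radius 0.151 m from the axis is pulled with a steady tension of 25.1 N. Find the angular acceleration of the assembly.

α ≈ 25.1 rad/s²

I = ½M₁R₁² + ½M₂R₂² = ½(11.3)(0.151)² + ½(5.27)(0.0921)² = 0.1512 kg·m².
τ = F r = (25.1)(0.151) = 3.790 N·m.
α = τ/I = 3.790/0.1512 = 25.07 rad/s².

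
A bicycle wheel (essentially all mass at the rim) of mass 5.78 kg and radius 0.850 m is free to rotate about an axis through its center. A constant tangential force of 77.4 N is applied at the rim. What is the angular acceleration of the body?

I = MR² = (5.78)(0.850)² = 4.176 kg·m².
τ = F R = (77.4)(0.850) = 65.79 N·m.
From τ = Iα: α = 65.79/4.176 = 15.75 rad/s².

α ≈ 15.8 rad/s²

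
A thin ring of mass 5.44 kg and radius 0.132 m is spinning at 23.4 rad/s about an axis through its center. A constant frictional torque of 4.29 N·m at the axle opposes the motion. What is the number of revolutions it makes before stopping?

≈ 0.963 revolutions

I = MR² = (5.44)(0.132)² = 0.09479 kg·m².
The net torque has magnitude 4.29 N·m, opposing ω.
|α| = τ/I = 4.290/0.09479 = 45.26 rad/s² (deceleration).
ω² = ω₀² − 2|α|θ with ω = 0 ⇒ θ = ω₀²/(2|α|) = 6.049 rad = 0.9627 rev.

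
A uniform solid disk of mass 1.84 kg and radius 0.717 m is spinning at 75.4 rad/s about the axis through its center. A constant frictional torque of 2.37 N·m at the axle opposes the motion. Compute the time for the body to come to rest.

I = ½MR² = (1/2)(1.84)(0.717)² = 0.4730 kg·m².
The net torque has magnitude 2.37 N·m, opposing ω.
|α| = τ/I = 2.370/0.4730 = 5.011 rad/s² (deceleration).
0 = ω₀ − |α|t ⇒ t = ω₀/|α| = 75.4/5.011 = 15.05 s.

t ≈ 15.0 s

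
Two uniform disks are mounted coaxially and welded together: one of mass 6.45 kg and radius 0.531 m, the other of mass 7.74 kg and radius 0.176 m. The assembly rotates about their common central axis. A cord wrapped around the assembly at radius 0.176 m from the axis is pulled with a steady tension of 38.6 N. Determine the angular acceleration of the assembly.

I = ½M₁R₁² + ½M₂R₂² = ½(6.45)(0.531)² + ½(7.74)(0.176)² = 1.029 kg·m².
τ = F r = (38.6)(0.176) = 6.794 N·m.
α = τ/I = 6.794/1.029 = 6.601 rad/s².

α ≈ 6.60 rad/s²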